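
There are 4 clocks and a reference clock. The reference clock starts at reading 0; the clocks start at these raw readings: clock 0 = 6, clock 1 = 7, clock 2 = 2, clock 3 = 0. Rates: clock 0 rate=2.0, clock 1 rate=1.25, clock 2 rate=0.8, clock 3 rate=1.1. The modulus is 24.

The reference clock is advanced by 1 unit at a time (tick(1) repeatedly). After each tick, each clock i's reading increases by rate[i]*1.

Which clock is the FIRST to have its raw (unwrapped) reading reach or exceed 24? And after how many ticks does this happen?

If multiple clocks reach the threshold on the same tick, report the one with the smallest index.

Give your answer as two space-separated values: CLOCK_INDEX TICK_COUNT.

Answer: 0 9

Derivation:
clock 0: start=6, rate=2.0, needs 24-6 = 18; ticks = ceil(18/2.0) = ceil(9.0000) = 9; reading at tick 9 = 6 + 2.0*9 = 24.0000
clock 1: start=7, rate=1.25, needs 24-7 = 17; ticks = ceil(17/1.25) = ceil(13.6000) = 14; reading at tick 14 = 7 + 1.25*14 = 24.5000
clock 2: start=2, rate=0.8, needs 24-2 = 22; ticks = ceil(22/0.8) = ceil(27.5000) = 28; reading at tick 28 = 2 + 0.8*28 = 24.4000
clock 3: start=0, rate=1.1, needs 24-0 = 24; ticks = ceil(24/1.1) = ceil(21.8182) = 22; reading at tick 22 = 0 + 1.1*22 = 24.2000
Minimum tick count = 9; winners = [0]; smallest index = 0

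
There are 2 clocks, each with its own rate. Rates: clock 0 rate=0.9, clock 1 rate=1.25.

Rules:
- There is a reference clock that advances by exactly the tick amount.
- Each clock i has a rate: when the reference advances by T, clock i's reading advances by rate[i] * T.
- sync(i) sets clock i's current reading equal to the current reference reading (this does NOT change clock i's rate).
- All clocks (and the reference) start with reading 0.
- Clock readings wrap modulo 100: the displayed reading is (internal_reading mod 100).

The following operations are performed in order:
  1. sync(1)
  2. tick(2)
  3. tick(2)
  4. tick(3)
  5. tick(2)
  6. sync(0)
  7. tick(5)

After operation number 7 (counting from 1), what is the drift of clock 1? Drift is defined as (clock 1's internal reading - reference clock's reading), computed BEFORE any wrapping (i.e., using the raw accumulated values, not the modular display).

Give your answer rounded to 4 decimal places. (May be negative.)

Answer: 3.5000

Derivation:
After op 1 sync(1): ref=0.0000 raw=[0.0000 0.0000]
After op 2 tick(2): ref=2.0000 raw=[1.8000 2.5000]
After op 3 tick(2): ref=4.0000 raw=[3.6000 5.0000]
After op 4 tick(3): ref=7.0000 raw=[6.3000 8.7500]
After op 5 tick(2): ref=9.0000 raw=[8.1000 11.2500]
After op 6 sync(0): ref=9.0000 raw=[9.0000 11.2500]
After op 7 tick(5): ref=14.0000 raw=[13.5000 17.5000]
Drift of clock 1 after op 7: 17.5000 - 14.0000 = 3.5000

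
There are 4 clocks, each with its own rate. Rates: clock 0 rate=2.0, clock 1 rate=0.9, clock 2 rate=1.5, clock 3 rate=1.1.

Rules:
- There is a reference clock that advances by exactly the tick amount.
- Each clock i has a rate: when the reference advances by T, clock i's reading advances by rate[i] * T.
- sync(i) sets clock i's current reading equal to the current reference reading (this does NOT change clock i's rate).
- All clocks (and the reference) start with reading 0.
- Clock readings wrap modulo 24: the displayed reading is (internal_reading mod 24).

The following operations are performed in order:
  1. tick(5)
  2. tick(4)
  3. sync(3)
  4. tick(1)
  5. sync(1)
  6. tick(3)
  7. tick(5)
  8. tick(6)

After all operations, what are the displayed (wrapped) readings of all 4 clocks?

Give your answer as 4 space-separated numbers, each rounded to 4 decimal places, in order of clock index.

Answer: 0.0000 22.6000 12.0000 1.5000

Derivation:
After op 1 tick(5): ref=5.0000 raw=[10.0000 4.5000 7.5000 5.5000]
After op 2 tick(4): ref=9.0000 raw=[18.0000 8.1000 13.5000 9.9000]
After op 3 sync(3): ref=9.0000 raw=[18.0000 8.1000 13.5000 9.0000]
After op 4 tick(1): ref=10.0000 raw=[20.0000 9.0000 15.0000 10.1000]
After op 5 sync(1): ref=10.0000 raw=[20.0000 10.0000 15.0000 10.1000]
After op 6 tick(3): ref=13.0000 raw=[26.0000 12.7000 19.5000 13.4000]
After op 7 tick(5): ref=18.0000 raw=[36.0000 17.2000 27.0000 18.9000]
After op 8 tick(6): ref=24.0000 raw=[48.0000 22.6000 36.0000 25.5000]
Wrap final raw readings (mod 24): 48.0000 mod 24 = 0.0000; 22.6000 mod 24 = 22.6000; 36.0000 mod 24 = 12.0000; 25.5000 mod 24 = 1.5000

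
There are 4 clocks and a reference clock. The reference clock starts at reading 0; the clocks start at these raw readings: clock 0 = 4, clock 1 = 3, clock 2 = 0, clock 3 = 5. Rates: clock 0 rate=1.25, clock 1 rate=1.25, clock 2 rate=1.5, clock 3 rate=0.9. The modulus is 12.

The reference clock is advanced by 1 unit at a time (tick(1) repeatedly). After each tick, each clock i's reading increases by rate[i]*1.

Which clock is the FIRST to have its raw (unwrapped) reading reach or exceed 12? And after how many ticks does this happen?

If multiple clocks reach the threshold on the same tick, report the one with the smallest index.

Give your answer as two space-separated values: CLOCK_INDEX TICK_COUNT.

Answer: 0 7

Derivation:
clock 0: start=4, rate=1.25, needs 12-4 = 8; ticks = ceil(8/1.25) = ceil(6.4000) = 7; reading at tick 7 = 4 + 1.25*7 = 12.7500
clock 1: start=3, rate=1.25, needs 12-3 = 9; ticks = ceil(9/1.25) = ceil(7.2000) = 8; reading at tick 8 = 3 + 1.25*8 = 13.0000
clock 2: start=0, rate=1.5, needs 12-0 = 12; ticks = ceil(12/1.5) = ceil(8.0000) = 8; reading at tick 8 = 0 + 1.5*8 = 12.0000
clock 3: start=5, rate=0.9, needs 12-5 = 7; ticks = ceil(7/0.9) = ceil(7.7778) = 8; reading at tick 8 = 5 + 0.9*8 = 12.2000
Minimum tick count = 7; winners = [0]; smallest index = 0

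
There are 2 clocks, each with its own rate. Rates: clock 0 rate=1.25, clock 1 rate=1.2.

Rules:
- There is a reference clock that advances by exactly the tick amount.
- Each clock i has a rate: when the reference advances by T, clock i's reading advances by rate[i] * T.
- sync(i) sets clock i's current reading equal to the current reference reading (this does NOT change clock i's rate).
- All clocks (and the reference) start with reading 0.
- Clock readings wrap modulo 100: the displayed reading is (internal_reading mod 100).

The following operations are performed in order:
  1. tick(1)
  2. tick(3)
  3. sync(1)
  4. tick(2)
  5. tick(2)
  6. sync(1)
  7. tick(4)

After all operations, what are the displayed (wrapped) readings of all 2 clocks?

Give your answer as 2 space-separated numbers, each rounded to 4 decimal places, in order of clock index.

Answer: 15.0000 12.8000

Derivation:
After op 1 tick(1): ref=1.0000 raw=[1.2500 1.2000]
After op 2 tick(3): ref=4.0000 raw=[5.0000 4.8000]
After op 3 sync(1): ref=4.0000 raw=[5.0000 4.0000]
After op 4 tick(2): ref=6.0000 raw=[7.5000 6.4000]
After op 5 tick(2): ref=8.0000 raw=[10.0000 8.8000]
After op 6 sync(1): ref=8.0000 raw=[10.0000 8.0000]
After op 7 tick(4): ref=12.0000 raw=[15.0000 12.8000]
Wrap final raw readings (mod 100): 15.0000 mod 100 = 15.0000; 12.8000 mod 100 = 12.8000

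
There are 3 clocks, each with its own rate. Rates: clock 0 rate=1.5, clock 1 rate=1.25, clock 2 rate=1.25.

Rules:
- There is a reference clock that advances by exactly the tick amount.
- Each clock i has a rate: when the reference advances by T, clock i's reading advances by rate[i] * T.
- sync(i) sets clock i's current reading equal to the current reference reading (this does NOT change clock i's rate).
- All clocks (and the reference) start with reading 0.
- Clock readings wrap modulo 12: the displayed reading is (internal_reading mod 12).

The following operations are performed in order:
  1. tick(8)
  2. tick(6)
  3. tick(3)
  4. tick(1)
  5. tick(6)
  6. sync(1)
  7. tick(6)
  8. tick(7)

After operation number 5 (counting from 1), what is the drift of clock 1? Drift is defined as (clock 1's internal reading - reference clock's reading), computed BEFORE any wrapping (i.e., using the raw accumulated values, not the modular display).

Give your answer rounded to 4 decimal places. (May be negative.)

After op 1 tick(8): ref=8.0000 raw=[12.0000 10.0000 10.0000]
After op 2 tick(6): ref=14.0000 raw=[21.0000 17.5000 17.5000]
After op 3 tick(3): ref=17.0000 raw=[25.5000 21.2500 21.2500]
After op 4 tick(1): ref=18.0000 raw=[27.0000 22.5000 22.5000]
After op 5 tick(6): ref=24.0000 raw=[36.0000 30.0000 30.0000]
Drift of clock 1 after op 5: 30.0000 - 24.0000 = 6.0000

Answer: 6.0000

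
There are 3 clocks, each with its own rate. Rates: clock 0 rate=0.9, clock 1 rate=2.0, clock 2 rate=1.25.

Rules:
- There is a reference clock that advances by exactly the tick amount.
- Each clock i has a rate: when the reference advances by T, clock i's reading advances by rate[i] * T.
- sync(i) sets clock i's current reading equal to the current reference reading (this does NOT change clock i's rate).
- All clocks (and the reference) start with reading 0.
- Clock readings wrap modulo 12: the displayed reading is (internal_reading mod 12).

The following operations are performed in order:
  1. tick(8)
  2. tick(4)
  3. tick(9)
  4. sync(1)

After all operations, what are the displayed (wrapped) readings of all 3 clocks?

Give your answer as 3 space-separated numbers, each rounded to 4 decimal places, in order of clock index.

Answer: 6.9000 9.0000 2.2500

Derivation:
After op 1 tick(8): ref=8.0000 raw=[7.2000 16.0000 10.0000]
After op 2 tick(4): ref=12.0000 raw=[10.8000 24.0000 15.0000]
After op 3 tick(9): ref=21.0000 raw=[18.9000 42.0000 26.2500]
After op 4 sync(1): ref=21.0000 raw=[18.9000 21.0000 26.2500]
Wrap final raw readings (mod 12): 18.9000 mod 12 = 6.9000; 21.0000 mod 12 = 9.0000; 26.2500 mod 12 = 2.2500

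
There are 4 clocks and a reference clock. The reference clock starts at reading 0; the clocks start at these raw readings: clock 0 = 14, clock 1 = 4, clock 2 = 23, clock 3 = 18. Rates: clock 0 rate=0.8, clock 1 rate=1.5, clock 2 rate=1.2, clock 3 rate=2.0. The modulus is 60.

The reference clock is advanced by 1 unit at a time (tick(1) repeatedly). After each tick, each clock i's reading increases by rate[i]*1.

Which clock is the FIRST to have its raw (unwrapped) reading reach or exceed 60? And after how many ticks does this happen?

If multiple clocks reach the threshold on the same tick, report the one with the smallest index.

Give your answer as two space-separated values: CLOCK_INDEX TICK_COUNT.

clock 0: start=14, rate=0.8, needs 60-14 = 46; ticks = ceil(46/0.8) = ceil(57.5000) = 58; reading at tick 58 = 14 + 0.8*58 = 60.4000
clock 1: start=4, rate=1.5, needs 60-4 = 56; ticks = ceil(56/1.5) = ceil(37.3333) = 38; reading at tick 38 = 4 + 1.5*38 = 61.0000
clock 2: start=23, rate=1.2, needs 60-23 = 37; ticks = ceil(37/1.2) = ceil(30.8333) = 31; reading at tick 31 = 23 + 1.2*31 = 60.2000
clock 3: start=18, rate=2.0, needs 60-18 = 42; ticks = ceil(42/2.0) = ceil(21.0000) = 21; reading at tick 21 = 18 + 2.0*21 = 60.0000
Minimum tick count = 21; winners = [3]; smallest index = 3

Answer: 3 21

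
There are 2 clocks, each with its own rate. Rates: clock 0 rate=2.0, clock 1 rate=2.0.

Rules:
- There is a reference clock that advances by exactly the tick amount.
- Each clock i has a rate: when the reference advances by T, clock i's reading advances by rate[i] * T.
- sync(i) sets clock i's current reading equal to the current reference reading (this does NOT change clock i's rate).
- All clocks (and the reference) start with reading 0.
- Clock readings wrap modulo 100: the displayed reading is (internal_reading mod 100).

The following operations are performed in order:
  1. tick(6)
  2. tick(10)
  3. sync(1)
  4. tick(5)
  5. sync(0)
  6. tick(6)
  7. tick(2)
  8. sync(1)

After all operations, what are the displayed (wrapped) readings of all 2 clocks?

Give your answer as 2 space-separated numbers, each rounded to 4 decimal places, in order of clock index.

After op 1 tick(6): ref=6.0000 raw=[12.0000 12.0000]
After op 2 tick(10): ref=16.0000 raw=[32.0000 32.0000]
After op 3 sync(1): ref=16.0000 raw=[32.0000 16.0000]
After op 4 tick(5): ref=21.0000 raw=[42.0000 26.0000]
After op 5 sync(0): ref=21.0000 raw=[21.0000 26.0000]
After op 6 tick(6): ref=27.0000 raw=[33.0000 38.0000]
After op 7 tick(2): ref=29.0000 raw=[37.0000 42.0000]
After op 8 sync(1): ref=29.0000 raw=[37.0000 29.0000]
Wrap final raw readings (mod 100): 37.0000 mod 100 = 37.0000; 29.0000 mod 100 = 29.0000

Answer: 37.0000 29.0000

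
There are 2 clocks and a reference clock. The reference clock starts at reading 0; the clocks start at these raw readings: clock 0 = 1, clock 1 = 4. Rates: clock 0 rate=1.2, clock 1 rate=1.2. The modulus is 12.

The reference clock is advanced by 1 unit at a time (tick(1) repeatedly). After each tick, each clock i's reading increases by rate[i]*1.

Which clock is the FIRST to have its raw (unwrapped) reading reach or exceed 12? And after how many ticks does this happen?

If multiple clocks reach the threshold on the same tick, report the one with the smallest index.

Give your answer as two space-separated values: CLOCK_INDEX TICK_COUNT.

clock 0: start=1, rate=1.2, needs 12-1 = 11; ticks = ceil(11/1.2) = ceil(9.1667) = 10; reading at tick 10 = 1 + 1.2*10 = 13.0000
clock 1: start=4, rate=1.2, needs 12-4 = 8; ticks = ceil(8/1.2) = ceil(6.6667) = 7; reading at tick 7 = 4 + 1.2*7 = 12.4000
Minimum tick count = 7; winners = [1]; smallest index = 1

Answer: 1 7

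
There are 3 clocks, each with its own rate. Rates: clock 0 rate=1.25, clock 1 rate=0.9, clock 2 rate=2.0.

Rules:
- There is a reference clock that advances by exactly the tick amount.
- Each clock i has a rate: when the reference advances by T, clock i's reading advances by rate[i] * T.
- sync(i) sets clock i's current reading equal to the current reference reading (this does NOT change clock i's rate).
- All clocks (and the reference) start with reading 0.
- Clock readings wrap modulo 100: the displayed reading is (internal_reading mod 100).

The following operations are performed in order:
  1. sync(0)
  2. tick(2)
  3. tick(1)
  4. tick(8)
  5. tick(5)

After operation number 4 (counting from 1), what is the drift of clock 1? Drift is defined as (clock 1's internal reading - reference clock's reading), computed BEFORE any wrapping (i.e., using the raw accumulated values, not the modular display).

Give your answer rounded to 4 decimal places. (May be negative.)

After op 1 sync(0): ref=0.0000 raw=[0.0000 0.0000 0.0000]
After op 2 tick(2): ref=2.0000 raw=[2.5000 1.8000 4.0000]
After op 3 tick(1): ref=3.0000 raw=[3.7500 2.7000 6.0000]
After op 4 tick(8): ref=11.0000 raw=[13.7500 9.9000 22.0000]
Drift of clock 1 after op 4: 9.9000 - 11.0000 = -1.1000

Answer: -1.1000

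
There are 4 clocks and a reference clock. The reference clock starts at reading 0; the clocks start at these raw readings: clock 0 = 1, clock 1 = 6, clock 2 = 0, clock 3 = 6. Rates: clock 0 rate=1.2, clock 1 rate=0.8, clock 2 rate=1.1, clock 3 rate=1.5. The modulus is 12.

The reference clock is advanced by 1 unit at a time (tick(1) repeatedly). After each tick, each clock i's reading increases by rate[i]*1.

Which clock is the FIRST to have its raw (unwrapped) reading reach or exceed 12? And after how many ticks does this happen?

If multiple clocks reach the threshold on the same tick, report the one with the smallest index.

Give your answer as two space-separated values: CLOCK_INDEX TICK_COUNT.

Answer: 3 4

Derivation:
clock 0: start=1, rate=1.2, needs 12-1 = 11; ticks = ceil(11/1.2) = ceil(9.1667) = 10; reading at tick 10 = 1 + 1.2*10 = 13.0000
clock 1: start=6, rate=0.8, needs 12-6 = 6; ticks = ceil(6/0.8) = ceil(7.5000) = 8; reading at tick 8 = 6 + 0.8*8 = 12.4000
clock 2: start=0, rate=1.1, needs 12-0 = 12; ticks = ceil(12/1.1) = ceil(10.9091) = 11; reading at tick 11 = 0 + 1.1*11 = 12.1000
clock 3: start=6, rate=1.5, needs 12-6 = 6; ticks = ceil(6/1.5) = ceil(4.0000) = 4; reading at tick 4 = 6 + 1.5*4 = 12.0000
Minimum tick count = 4; winners = [3]; smallest index = 3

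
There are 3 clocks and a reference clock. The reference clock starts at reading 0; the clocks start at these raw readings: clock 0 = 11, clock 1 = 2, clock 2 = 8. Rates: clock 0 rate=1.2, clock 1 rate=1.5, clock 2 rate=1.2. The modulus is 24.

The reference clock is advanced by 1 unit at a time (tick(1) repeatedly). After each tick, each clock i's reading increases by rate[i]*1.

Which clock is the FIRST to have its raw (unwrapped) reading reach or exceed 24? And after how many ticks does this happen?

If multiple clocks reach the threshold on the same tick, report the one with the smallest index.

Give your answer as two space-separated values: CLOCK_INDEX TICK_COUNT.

clock 0: start=11, rate=1.2, needs 24-11 = 13; ticks = ceil(13/1.2) = ceil(10.8333) = 11; reading at tick 11 = 11 + 1.2*11 = 24.2000
clock 1: start=2, rate=1.5, needs 24-2 = 22; ticks = ceil(22/1.5) = ceil(14.6667) = 15; reading at tick 15 = 2 + 1.5*15 = 24.5000
clock 2: start=8, rate=1.2, needs 24-8 = 16; ticks = ceil(16/1.2) = ceil(13.3333) = 14; reading at tick 14 = 8 + 1.2*14 = 24.8000
Minimum tick count = 11; winners = [0]; smallest index = 0

Answer: 0 11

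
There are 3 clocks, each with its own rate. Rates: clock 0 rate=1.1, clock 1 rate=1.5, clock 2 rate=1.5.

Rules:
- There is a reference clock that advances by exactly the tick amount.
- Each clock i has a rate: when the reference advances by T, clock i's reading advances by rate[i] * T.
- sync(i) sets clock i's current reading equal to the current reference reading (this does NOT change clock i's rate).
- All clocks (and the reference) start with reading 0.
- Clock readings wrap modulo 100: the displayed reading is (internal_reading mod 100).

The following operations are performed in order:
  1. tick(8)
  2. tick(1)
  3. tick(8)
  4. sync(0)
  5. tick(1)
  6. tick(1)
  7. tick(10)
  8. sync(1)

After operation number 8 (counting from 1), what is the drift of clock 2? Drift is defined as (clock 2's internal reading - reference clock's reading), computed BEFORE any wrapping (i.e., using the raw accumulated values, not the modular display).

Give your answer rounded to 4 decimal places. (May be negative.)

After op 1 tick(8): ref=8.0000 raw=[8.8000 12.0000 12.0000]
After op 2 tick(1): ref=9.0000 raw=[9.9000 13.5000 13.5000]
After op 3 tick(8): ref=17.0000 raw=[18.7000 25.5000 25.5000]
After op 4 sync(0): ref=17.0000 raw=[17.0000 25.5000 25.5000]
After op 5 tick(1): ref=18.0000 raw=[18.1000 27.0000 27.0000]
After op 6 tick(1): ref=19.0000 raw=[19.2000 28.5000 28.5000]
After op 7 tick(10): ref=29.0000 raw=[30.2000 43.5000 43.5000]
After op 8 sync(1): ref=29.0000 raw=[30.2000 29.0000 43.5000]
Drift of clock 2 after op 8: 43.5000 - 29.0000 = 14.5000

Answer: 14.5000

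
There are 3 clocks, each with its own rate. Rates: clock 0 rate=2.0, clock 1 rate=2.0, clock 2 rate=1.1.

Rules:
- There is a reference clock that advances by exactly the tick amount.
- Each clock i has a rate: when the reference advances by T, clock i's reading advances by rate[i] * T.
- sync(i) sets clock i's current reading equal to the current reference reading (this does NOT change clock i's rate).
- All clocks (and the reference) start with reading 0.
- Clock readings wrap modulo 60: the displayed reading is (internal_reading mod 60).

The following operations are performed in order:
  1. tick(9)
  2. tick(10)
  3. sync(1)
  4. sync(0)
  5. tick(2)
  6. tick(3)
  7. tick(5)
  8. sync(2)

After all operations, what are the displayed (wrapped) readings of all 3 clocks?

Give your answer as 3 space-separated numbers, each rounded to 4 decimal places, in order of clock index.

After op 1 tick(9): ref=9.0000 raw=[18.0000 18.0000 9.9000]
After op 2 tick(10): ref=19.0000 raw=[38.0000 38.0000 20.9000]
After op 3 sync(1): ref=19.0000 raw=[38.0000 19.0000 20.9000]
After op 4 sync(0): ref=19.0000 raw=[19.0000 19.0000 20.9000]
After op 5 tick(2): ref=21.0000 raw=[23.0000 23.0000 23.1000]
After op 6 tick(3): ref=24.0000 raw=[29.0000 29.0000 26.4000]
After op 7 tick(5): ref=29.0000 raw=[39.0000 39.0000 31.9000]
After op 8 sync(2): ref=29.0000 raw=[39.0000 39.0000 29.0000]
Wrap final raw readings (mod 60): 39.0000 mod 60 = 39.0000; 39.0000 mod 60 = 39.0000; 29.0000 mod 60 = 29.0000

Answer: 39.0000 39.0000 29.0000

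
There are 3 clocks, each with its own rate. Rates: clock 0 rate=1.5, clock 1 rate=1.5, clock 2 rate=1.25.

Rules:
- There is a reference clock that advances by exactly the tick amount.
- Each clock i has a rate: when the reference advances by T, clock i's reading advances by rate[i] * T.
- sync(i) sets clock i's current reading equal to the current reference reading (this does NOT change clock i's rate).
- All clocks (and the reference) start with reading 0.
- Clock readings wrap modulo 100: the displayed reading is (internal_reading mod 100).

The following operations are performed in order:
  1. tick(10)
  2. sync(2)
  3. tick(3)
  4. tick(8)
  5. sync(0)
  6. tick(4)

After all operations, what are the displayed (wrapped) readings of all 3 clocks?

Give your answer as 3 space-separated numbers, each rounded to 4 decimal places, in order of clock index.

After op 1 tick(10): ref=10.0000 raw=[15.0000 15.0000 12.5000]
After op 2 sync(2): ref=10.0000 raw=[15.0000 15.0000 10.0000]
After op 3 tick(3): ref=13.0000 raw=[19.5000 19.5000 13.7500]
After op 4 tick(8): ref=21.0000 raw=[31.5000 31.5000 23.7500]
After op 5 sync(0): ref=21.0000 raw=[21.0000 31.5000 23.7500]
After op 6 tick(4): ref=25.0000 raw=[27.0000 37.5000 28.7500]
Wrap final raw readings (mod 100): 27.0000 mod 100 = 27.0000; 37.5000 mod 100 = 37.5000; 28.7500 mod 100 = 28.7500

Answer: 27.0000 37.5000 28.7500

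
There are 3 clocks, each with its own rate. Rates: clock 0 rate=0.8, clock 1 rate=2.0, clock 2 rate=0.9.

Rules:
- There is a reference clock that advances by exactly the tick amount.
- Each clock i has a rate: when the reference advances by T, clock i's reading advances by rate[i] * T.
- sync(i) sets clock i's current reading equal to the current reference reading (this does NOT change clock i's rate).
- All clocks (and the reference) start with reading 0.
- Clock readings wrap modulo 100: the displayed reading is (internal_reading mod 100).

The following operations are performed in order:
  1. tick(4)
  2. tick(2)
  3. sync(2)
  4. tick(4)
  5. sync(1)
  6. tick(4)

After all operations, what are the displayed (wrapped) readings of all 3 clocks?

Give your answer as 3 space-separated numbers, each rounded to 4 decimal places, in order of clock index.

After op 1 tick(4): ref=4.0000 raw=[3.2000 8.0000 3.6000]
After op 2 tick(2): ref=6.0000 raw=[4.8000 12.0000 5.4000]
After op 3 sync(2): ref=6.0000 raw=[4.8000 12.0000 6.0000]
After op 4 tick(4): ref=10.0000 raw=[8.0000 20.0000 9.6000]
After op 5 sync(1): ref=10.0000 raw=[8.0000 10.0000 9.6000]
After op 6 tick(4): ref=14.0000 raw=[11.2000 18.0000 13.2000]
Wrap final raw readings (mod 100): 11.2000 mod 100 = 11.2000; 18.0000 mod 100 = 18.0000; 13.2000 mod 100 = 13.2000

Answer: 11.2000 18.0000 13.2000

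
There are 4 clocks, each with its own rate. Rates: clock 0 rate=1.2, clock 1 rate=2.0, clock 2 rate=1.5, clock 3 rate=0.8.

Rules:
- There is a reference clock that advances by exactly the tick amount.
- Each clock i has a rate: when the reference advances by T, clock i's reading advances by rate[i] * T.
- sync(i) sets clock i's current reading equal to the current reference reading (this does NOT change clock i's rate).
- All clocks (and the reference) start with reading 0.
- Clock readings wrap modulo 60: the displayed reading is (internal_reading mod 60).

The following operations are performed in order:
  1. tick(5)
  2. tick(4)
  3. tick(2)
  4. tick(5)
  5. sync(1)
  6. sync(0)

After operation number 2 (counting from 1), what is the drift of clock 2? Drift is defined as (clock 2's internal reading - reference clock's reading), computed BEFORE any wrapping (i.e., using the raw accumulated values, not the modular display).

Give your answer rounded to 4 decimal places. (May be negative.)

Answer: 4.5000

Derivation:
After op 1 tick(5): ref=5.0000 raw=[6.0000 10.0000 7.5000 4.0000]
After op 2 tick(4): ref=9.0000 raw=[10.8000 18.0000 13.5000 7.2000]
Drift of clock 2 after op 2: 13.5000 - 9.0000 = 4.5000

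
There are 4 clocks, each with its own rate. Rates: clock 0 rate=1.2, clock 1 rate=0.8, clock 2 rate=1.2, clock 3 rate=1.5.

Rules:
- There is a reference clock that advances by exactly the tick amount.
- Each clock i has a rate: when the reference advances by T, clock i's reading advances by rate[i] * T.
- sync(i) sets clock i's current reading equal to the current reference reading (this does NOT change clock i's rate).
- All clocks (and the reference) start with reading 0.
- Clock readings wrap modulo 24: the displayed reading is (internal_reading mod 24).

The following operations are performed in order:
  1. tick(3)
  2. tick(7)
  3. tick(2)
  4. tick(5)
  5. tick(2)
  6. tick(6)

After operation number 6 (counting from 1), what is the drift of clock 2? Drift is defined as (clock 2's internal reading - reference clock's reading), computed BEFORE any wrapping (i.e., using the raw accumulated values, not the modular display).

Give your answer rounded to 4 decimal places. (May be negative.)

Answer: 5.0000

Derivation:
After op 1 tick(3): ref=3.0000 raw=[3.6000 2.4000 3.6000 4.5000]
After op 2 tick(7): ref=10.0000 raw=[12.0000 8.0000 12.0000 15.0000]
After op 3 tick(2): ref=12.0000 raw=[14.4000 9.6000 14.4000 18.0000]
After op 4 tick(5): ref=17.0000 raw=[20.4000 13.6000 20.4000 25.5000]
After op 5 tick(2): ref=19.0000 raw=[22.8000 15.2000 22.8000 28.5000]
After op 6 tick(6): ref=25.0000 raw=[30.0000 20.0000 30.0000 37.5000]
Drift of clock 2 after op 6: 30.0000 - 25.0000 = 5.0000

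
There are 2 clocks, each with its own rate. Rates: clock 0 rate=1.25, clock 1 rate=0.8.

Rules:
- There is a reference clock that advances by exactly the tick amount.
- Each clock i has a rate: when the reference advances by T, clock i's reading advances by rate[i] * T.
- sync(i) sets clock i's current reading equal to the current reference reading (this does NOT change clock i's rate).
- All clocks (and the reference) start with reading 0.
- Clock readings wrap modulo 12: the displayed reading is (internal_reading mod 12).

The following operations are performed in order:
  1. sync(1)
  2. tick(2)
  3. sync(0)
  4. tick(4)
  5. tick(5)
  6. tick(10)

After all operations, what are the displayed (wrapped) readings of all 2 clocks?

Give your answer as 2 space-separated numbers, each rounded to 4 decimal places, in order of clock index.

After op 1 sync(1): ref=0.0000 raw=[0.0000 0.0000]
After op 2 tick(2): ref=2.0000 raw=[2.5000 1.6000]
After op 3 sync(0): ref=2.0000 raw=[2.0000 1.6000]
After op 4 tick(4): ref=6.0000 raw=[7.0000 4.8000]
After op 5 tick(5): ref=11.0000 raw=[13.2500 8.8000]
After op 6 tick(10): ref=21.0000 raw=[25.7500 16.8000]
Wrap final raw readings (mod 12): 25.7500 mod 12 = 1.7500; 16.8000 mod 12 = 4.8000

Answer: 1.7500 4.8000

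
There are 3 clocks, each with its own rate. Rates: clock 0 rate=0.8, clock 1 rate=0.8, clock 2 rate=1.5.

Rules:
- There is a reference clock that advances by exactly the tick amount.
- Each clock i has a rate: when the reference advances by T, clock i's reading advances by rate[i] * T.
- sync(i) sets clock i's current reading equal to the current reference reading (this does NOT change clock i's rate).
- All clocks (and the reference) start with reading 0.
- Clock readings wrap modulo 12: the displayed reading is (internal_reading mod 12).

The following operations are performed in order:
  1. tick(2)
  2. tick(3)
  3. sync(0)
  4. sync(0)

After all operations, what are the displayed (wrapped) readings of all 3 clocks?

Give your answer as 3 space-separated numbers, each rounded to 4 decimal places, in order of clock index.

After op 1 tick(2): ref=2.0000 raw=[1.6000 1.6000 3.0000]
After op 2 tick(3): ref=5.0000 raw=[4.0000 4.0000 7.5000]
After op 3 sync(0): ref=5.0000 raw=[5.0000 4.0000 7.5000]
After op 4 sync(0): ref=5.0000 raw=[5.0000 4.0000 7.5000]
Wrap final raw readings (mod 12): 5.0000 mod 12 = 5.0000; 4.0000 mod 12 = 4.0000; 7.5000 mod 12 = 7.5000

Answer: 5.0000 4.0000 7.5000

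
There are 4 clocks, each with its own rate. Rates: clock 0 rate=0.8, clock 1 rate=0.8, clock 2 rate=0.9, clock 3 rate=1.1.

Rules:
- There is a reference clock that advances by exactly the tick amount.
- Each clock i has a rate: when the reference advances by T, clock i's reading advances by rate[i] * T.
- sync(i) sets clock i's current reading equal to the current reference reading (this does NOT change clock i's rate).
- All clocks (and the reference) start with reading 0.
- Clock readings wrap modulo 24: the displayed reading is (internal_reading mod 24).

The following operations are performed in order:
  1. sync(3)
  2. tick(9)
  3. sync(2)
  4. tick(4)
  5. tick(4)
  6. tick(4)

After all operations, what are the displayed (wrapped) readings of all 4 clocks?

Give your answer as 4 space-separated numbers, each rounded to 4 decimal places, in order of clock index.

Answer: 16.8000 16.8000 19.8000 23.1000

Derivation:
After op 1 sync(3): ref=0.0000 raw=[0.0000 0.0000 0.0000 0.0000]
After op 2 tick(9): ref=9.0000 raw=[7.2000 7.2000 8.1000 9.9000]
After op 3 sync(2): ref=9.0000 raw=[7.2000 7.2000 9.0000 9.9000]
After op 4 tick(4): ref=13.0000 raw=[10.4000 10.4000 12.6000 14.3000]
After op 5 tick(4): ref=17.0000 raw=[13.6000 13.6000 16.2000 18.7000]
After op 6 tick(4): ref=21.0000 raw=[16.8000 16.8000 19.8000 23.1000]
Wrap final raw readings (mod 24): 16.8000 mod 24 = 16.8000; 16.8000 mod 24 = 16.8000; 19.8000 mod 24 = 19.8000; 23.1000 mod 24 = 23.1000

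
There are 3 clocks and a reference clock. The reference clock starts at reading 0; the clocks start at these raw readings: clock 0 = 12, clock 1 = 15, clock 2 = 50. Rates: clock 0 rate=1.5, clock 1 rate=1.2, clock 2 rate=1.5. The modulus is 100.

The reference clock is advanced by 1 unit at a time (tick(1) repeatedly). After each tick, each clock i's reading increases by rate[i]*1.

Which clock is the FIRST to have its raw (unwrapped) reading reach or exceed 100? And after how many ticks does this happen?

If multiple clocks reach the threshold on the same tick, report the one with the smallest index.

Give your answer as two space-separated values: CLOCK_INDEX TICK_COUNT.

clock 0: start=12, rate=1.5, needs 100-12 = 88; ticks = ceil(88/1.5) = ceil(58.6667) = 59; reading at tick 59 = 12 + 1.5*59 = 100.5000
clock 1: start=15, rate=1.2, needs 100-15 = 85; ticks = ceil(85/1.2) = ceil(70.8333) = 71; reading at tick 71 = 15 + 1.2*71 = 100.2000
clock 2: start=50, rate=1.5, needs 100-50 = 50; ticks = ceil(50/1.5) = ceil(33.3333) = 34; reading at tick 34 = 50 + 1.5*34 = 101.0000
Minimum tick count = 34; winners = [2]; smallest index = 2

Answer: 2 34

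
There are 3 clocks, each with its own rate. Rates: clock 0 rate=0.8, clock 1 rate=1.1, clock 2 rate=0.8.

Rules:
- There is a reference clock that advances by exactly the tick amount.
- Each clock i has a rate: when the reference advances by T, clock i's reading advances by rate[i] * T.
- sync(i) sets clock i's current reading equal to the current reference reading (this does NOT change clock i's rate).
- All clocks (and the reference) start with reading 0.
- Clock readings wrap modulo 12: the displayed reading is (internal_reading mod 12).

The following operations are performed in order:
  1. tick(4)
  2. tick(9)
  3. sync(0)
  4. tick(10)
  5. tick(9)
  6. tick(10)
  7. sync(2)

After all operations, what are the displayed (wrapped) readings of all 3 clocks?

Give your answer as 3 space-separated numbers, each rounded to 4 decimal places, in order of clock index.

After op 1 tick(4): ref=4.0000 raw=[3.2000 4.4000 3.2000]
After op 2 tick(9): ref=13.0000 raw=[10.4000 14.3000 10.4000]
After op 3 sync(0): ref=13.0000 raw=[13.0000 14.3000 10.4000]
After op 4 tick(10): ref=23.0000 raw=[21.0000 25.3000 18.4000]
After op 5 tick(9): ref=32.0000 raw=[28.2000 35.2000 25.6000]
After op 6 tick(10): ref=42.0000 raw=[36.2000 46.2000 33.6000]
After op 7 sync(2): ref=42.0000 raw=[36.2000 46.2000 42.0000]
Wrap final raw readings (mod 12): 36.2000 mod 12 = 0.2000; 46.2000 mod 12 = 10.2000; 42.0000 mod 12 = 6.0000

Answer: 0.2000 10.2000 6.0000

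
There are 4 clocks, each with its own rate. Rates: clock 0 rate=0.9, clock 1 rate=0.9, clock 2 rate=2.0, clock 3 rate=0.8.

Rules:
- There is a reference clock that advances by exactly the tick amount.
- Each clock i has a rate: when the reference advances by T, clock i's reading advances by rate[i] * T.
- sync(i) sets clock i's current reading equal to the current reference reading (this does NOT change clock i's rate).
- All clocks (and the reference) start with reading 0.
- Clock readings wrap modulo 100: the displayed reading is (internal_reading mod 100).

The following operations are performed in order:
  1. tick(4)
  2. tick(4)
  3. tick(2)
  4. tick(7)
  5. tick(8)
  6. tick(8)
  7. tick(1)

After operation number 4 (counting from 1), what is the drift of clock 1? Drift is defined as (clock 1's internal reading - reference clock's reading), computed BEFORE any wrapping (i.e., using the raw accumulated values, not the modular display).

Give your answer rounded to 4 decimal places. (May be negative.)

Answer: -1.7000

Derivation:
After op 1 tick(4): ref=4.0000 raw=[3.6000 3.6000 8.0000 3.2000]
After op 2 tick(4): ref=8.0000 raw=[7.2000 7.2000 16.0000 6.4000]
After op 3 tick(2): ref=10.0000 raw=[9.0000 9.0000 20.0000 8.0000]
After op 4 tick(7): ref=17.0000 raw=[15.3000 15.3000 34.0000 13.6000]
Drift of clock 1 after op 4: 15.3000 - 17.0000 = -1.7000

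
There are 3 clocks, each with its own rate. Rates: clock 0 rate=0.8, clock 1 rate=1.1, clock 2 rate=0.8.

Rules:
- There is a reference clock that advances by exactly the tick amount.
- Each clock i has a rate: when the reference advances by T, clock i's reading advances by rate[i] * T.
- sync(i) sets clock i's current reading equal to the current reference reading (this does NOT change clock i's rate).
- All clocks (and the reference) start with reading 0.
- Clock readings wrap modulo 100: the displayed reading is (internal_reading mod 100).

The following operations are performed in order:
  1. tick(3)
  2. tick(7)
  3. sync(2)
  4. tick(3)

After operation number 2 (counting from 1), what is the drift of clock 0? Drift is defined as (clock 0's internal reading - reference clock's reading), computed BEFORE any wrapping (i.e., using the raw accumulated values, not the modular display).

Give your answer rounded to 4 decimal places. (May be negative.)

Answer: -2.0000

Derivation:
After op 1 tick(3): ref=3.0000 raw=[2.4000 3.3000 2.4000]
After op 2 tick(7): ref=10.0000 raw=[8.0000 11.0000 8.0000]
Drift of clock 0 after op 2: 8.0000 - 10.0000 = -2.0000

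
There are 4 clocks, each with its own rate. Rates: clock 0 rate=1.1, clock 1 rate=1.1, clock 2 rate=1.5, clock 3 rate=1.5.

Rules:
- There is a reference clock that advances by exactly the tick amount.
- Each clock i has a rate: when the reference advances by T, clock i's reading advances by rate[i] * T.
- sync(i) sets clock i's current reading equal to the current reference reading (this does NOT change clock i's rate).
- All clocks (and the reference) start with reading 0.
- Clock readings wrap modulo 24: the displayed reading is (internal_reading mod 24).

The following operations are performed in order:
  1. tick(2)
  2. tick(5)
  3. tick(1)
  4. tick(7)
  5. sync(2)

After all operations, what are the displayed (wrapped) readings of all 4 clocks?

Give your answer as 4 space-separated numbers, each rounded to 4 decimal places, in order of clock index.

Answer: 16.5000 16.5000 15.0000 22.5000

Derivation:
After op 1 tick(2): ref=2.0000 raw=[2.2000 2.2000 3.0000 3.0000]
After op 2 tick(5): ref=7.0000 raw=[7.7000 7.7000 10.5000 10.5000]
After op 3 tick(1): ref=8.0000 raw=[8.8000 8.8000 12.0000 12.0000]
After op 4 tick(7): ref=15.0000 raw=[16.5000 16.5000 22.5000 22.5000]
After op 5 sync(2): ref=15.0000 raw=[16.5000 16.5000 15.0000 22.5000]
Wrap final raw readings (mod 24): 16.5000 mod 24 = 16.5000; 16.5000 mod 24 = 16.5000; 15.0000 mod 24 = 15.0000; 22.5000 mod 24 = 22.5000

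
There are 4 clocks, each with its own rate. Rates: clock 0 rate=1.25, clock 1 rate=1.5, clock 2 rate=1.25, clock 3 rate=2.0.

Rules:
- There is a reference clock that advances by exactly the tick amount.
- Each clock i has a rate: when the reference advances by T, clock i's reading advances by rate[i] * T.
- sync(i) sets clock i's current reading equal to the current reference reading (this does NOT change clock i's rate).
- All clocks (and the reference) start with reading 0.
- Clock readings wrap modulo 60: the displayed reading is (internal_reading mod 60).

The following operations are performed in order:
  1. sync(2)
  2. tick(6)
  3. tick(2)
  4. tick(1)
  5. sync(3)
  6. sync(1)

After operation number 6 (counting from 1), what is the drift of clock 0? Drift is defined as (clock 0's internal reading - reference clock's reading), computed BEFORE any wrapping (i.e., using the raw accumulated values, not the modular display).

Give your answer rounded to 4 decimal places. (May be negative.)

After op 1 sync(2): ref=0.0000 raw=[0.0000 0.0000 0.0000 0.0000]
After op 2 tick(6): ref=6.0000 raw=[7.5000 9.0000 7.5000 12.0000]
After op 3 tick(2): ref=8.0000 raw=[10.0000 12.0000 10.0000 16.0000]
After op 4 tick(1): ref=9.0000 raw=[11.2500 13.5000 11.2500 18.0000]
After op 5 sync(3): ref=9.0000 raw=[11.2500 13.5000 11.2500 9.0000]
After op 6 sync(1): ref=9.0000 raw=[11.2500 9.0000 11.2500 9.0000]
Drift of clock 0 after op 6: 11.2500 - 9.0000 = 2.2500

Answer: 2.2500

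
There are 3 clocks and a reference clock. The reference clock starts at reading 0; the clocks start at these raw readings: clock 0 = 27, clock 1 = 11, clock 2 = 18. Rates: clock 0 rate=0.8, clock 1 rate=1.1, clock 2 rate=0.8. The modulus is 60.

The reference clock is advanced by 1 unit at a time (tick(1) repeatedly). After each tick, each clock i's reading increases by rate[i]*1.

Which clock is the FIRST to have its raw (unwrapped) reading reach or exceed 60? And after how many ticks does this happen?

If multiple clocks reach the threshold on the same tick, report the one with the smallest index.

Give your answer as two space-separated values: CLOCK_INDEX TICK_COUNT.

Answer: 0 42

Derivation:
clock 0: start=27, rate=0.8, needs 60-27 = 33; ticks = ceil(33/0.8) = ceil(41.2500) = 42; reading at tick 42 = 27 + 0.8*42 = 60.6000
clock 1: start=11, rate=1.1, needs 60-11 = 49; ticks = ceil(49/1.1) = ceil(44.5455) = 45; reading at tick 45 = 11 + 1.1*45 = 60.5000
clock 2: start=18, rate=0.8, needs 60-18 = 42; ticks = ceil(42/0.8) = ceil(52.5000) = 53; reading at tick 53 = 18 + 0.8*53 = 60.4000
Minimum tick count = 42; winners = [0]; smallest index = 0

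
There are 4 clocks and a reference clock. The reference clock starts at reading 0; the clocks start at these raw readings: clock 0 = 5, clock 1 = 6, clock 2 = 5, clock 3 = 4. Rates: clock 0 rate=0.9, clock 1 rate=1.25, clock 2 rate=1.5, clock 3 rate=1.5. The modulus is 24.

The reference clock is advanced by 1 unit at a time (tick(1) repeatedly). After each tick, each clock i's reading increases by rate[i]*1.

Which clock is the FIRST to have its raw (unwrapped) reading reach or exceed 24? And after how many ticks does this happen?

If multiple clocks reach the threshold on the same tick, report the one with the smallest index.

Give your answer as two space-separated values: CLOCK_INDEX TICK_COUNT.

clock 0: start=5, rate=0.9, needs 24-5 = 19; ticks = ceil(19/0.9) = ceil(21.1111) = 22; reading at tick 22 = 5 + 0.9*22 = 24.8000
clock 1: start=6, rate=1.25, needs 24-6 = 18; ticks = ceil(18/1.25) = ceil(14.4000) = 15; reading at tick 15 = 6 + 1.25*15 = 24.7500
clock 2: start=5, rate=1.5, needs 24-5 = 19; ticks = ceil(19/1.5) = ceil(12.6667) = 13; reading at tick 13 = 5 + 1.5*13 = 24.5000
clock 3: start=4, rate=1.5, needs 24-4 = 20; ticks = ceil(20/1.5) = ceil(13.3333) = 14; reading at tick 14 = 4 + 1.5*14 = 25.0000
Minimum tick count = 13; winners = [2]; smallest index = 2

Answer: 2 13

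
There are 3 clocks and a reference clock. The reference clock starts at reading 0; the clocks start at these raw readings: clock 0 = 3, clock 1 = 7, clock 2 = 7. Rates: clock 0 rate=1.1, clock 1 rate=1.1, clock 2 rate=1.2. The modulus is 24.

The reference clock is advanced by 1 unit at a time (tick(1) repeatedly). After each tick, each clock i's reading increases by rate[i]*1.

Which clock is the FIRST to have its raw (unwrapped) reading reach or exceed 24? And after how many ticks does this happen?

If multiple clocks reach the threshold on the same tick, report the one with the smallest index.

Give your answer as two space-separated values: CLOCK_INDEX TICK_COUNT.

Answer: 2 15

Derivation:
clock 0: start=3, rate=1.1, needs 24-3 = 21; ticks = ceil(21/1.1) = ceil(19.0909) = 20; reading at tick 20 = 3 + 1.1*20 = 25.0000
clock 1: start=7, rate=1.1, needs 24-7 = 17; ticks = ceil(17/1.1) = ceil(15.4545) = 16; reading at tick 16 = 7 + 1.1*16 = 24.6000
clock 2: start=7, rate=1.2, needs 24-7 = 17; ticks = ceil(17/1.2) = ceil(14.1667) = 15; reading at tick 15 = 7 + 1.2*15 = 25.0000
Minimum tick count = 15; winners = [2]; smallest index = 2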